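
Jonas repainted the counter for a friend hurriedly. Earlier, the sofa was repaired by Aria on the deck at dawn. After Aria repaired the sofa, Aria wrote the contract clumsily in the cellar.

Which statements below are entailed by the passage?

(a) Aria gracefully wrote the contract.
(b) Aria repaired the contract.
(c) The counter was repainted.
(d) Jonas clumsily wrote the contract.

(c)

(a) Not entailed — 'gracefully' adds a manner not in (and inconsistent with) the original.
(b) Not entailed — Aria repaired the sofa, not the contract; the contract belongs to the writing event.
(c) Entailed — every conjunct here is already in the original repainting event.
(d) Not entailed — the passage has Aria writing the contract, not Jonas.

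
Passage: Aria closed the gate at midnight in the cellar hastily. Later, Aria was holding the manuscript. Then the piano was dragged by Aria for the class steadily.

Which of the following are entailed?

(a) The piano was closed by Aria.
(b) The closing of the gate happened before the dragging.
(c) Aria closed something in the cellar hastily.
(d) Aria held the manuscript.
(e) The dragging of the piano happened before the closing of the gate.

(b), (c), (d)

(a) Not entailed — Aria closed the gate, not the piano; the piano belongs to the dragging event.
(b) Entailed — the narrative places the closing before the dragging.
(c) Entailed — every conjunct here is already in the original closing event.
(d) Entailed — 'hold' is an activity; 'was holding' entails that some holding happened, so 'held' holds.
(e) Not entailed — the narrative places the closing before the dragging, not after.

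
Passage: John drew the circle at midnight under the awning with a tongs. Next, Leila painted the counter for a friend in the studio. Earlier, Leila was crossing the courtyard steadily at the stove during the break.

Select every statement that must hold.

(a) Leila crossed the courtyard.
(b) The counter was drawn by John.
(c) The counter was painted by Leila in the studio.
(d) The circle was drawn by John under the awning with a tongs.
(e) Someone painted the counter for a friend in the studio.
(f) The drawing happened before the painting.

(c), (d), (e), (f)

(a) Not entailed — 'was crossing' is progressive on an accomplishment; it does not entail the completed 'crossed'.
(b) Not entailed — John drew the circle, not the counter; the counter belongs to the painting event.
(c) Entailed — the original entails any weakening of itself; this just drops 'for a friend'.
(d) Entailed — this follows by dropping conjuncts from the drawing event's description.
(e) Entailed — the original entails any weakening of itself; this just generalizes the agent.
(f) Entailed — the narrative places the drawing before the painting.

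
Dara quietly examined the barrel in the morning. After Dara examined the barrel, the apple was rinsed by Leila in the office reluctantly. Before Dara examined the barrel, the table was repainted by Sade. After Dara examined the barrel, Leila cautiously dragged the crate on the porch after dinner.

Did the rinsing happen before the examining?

no

The narrative orders the examining before the rinsing.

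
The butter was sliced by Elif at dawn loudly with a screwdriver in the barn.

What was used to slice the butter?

'with a screwdriver' marks the instrument of the slicing event.

a screwdriver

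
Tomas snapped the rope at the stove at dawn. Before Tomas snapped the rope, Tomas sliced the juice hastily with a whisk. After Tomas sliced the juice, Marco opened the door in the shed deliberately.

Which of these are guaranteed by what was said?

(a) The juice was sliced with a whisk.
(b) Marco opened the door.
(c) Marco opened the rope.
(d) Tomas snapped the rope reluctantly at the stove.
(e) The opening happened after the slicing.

(a) Entailed — this follows by dropping conjuncts from the slicing event's description.
(b) Entailed — dropping 'deliberately', 'in the shed' leaves a sub-description the original still satisfies.
(c) Not entailed — Marco opened the door, not the rope; the rope belongs to the snapping event.
(d) Not entailed — 'reluctantly' adds information not in the original event.
(e) Entailed — the narrative places the slicing before the opening.

(a), (b), (e)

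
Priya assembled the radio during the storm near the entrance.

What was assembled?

'the radio' marks the patient of the assembling event.

the radio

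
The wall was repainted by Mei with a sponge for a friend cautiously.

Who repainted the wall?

Mei

'Mei' marks the agent of the repainting event.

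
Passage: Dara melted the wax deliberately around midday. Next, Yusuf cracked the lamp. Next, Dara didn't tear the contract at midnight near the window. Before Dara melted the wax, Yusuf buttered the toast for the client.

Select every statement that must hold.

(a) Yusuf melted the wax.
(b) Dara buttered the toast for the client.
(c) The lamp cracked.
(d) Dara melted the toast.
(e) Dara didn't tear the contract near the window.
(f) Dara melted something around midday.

(c), (f)

(a) Not entailed — the passage has Dara melting the wax, not Yusuf.
(b) Not entailed — the passage has Yusuf buttering the toast, not Dara.
(c) Entailed — 'Yusuf cracked the lamp' is causative; it entails the inchoative 'the lamp cracked'.
(d) Not entailed — Dara melted the wax, not the toast; the toast belongs to the buttering event.
(e) Not entailed — dropping 'at midnight' under negation is not valid — the original leaves open that Dara tore the contract some other way.
(f) Entailed — the original entails any weakening of itself; this just drops 'deliberately' and generalizes the patient.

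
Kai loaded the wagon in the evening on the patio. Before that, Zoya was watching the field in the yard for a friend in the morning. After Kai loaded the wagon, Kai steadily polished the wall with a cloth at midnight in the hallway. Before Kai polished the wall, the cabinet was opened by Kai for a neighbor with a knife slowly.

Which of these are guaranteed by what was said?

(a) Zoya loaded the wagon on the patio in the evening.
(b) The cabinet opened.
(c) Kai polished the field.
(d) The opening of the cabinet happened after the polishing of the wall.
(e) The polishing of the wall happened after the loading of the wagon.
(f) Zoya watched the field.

(b), (e), (f)

(a) Not entailed — the passage has Kai loading the wagon, not Zoya.
(b) Entailed — 'Kai opened the cabinet' is causative; it entails the inchoative 'the cabinet opened'.
(c) Not entailed — Kai polished the wall, not the field; the field belongs to the watching event.
(d) Not entailed — the narrative places the opening before the polishing, not after.
(e) Entailed — the narrative places the loading before the polishing.
(f) Entailed — 'watch' is an activity; 'was watching' entails that some watching happened, so 'watched' holds.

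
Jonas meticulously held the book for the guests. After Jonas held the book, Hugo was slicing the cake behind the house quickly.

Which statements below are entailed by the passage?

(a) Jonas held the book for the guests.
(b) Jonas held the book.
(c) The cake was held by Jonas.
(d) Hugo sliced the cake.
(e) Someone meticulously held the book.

(a) Entailed — the original entails any weakening of itself; this just drops 'meticulously'.
(b) Entailed — this follows by dropping conjuncts from the holding event's description.
(c) Not entailed — Jonas held the book, not the cake; the cake belongs to the slicing event.
(d) Not entailed — 'was slicing' is progressive on an accomplishment; it does not entail the completed 'sliced'.
(e) Entailed — this follows by dropping conjuncts from the holding event's description.

(a), (b), (e)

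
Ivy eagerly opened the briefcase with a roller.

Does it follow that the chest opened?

Nothing is said about any chest; only the briefcase is affected.

no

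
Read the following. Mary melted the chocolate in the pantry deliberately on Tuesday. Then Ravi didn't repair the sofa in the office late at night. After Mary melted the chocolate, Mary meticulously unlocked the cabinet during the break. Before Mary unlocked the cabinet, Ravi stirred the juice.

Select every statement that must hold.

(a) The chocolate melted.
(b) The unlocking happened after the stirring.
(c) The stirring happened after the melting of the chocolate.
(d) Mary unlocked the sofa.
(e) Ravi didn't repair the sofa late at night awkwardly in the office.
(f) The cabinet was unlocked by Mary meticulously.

(a) Entailed — 'Mary melted the chocolate' is causative; it entails the inchoative 'the chocolate melted'.
(b) Entailed — the narrative places the stirring before the unlocking.
(c) Not entailed — the narrative doesn't order the melting relative to the stirring.
(d) Not entailed — Mary unlocked the cabinet, not the sofa; the sofa belongs to the repairing event.
(e) Entailed — under negation, adding a further restriction is entailed: if no such repairing event occurred, none occurred awkwardly either.
(f) Entailed — every conjunct here is already in the original unlocking event.

(a), (b), (e), (f)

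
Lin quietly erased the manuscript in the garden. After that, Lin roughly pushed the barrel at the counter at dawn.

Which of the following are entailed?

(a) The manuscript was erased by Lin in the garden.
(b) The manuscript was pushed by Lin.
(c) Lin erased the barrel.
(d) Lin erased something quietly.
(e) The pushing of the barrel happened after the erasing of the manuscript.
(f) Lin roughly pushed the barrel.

(a), (d), (e), (f)

(a) Entailed — dropping 'quietly' leaves a sub-description the original still satisfies.
(b) Not entailed — Lin pushed the barrel, not the manuscript; the manuscript belongs to the erasing event.
(c) Not entailed — Lin erased the manuscript, not the barrel; the barrel belongs to the pushing event.
(d) Entailed — the original entails any weakening of itself; this just drops 'in the garden' and generalizes the patient.
(e) Entailed — the narrative places the erasing before the pushing.
(f) Entailed — this follows by dropping conjuncts from the pushing event's description.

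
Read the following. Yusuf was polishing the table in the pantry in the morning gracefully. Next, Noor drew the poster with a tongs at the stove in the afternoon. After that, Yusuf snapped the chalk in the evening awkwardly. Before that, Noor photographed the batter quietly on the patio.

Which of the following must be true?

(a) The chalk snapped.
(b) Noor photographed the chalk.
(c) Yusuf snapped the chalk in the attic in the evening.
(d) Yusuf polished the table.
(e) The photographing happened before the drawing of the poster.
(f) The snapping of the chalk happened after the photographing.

(a), (d), (f)

(a) Entailed — 'Yusuf snapped the chalk' is causative; it entails the inchoative 'the chalk snapped'.
(b) Not entailed — Noor photographed the batter, not the chalk; the chalk belongs to the snapping event.
(c) Not entailed — 'in the attic' adds information not in the original event.
(d) Entailed — 'polish' is an activity; 'was polishing' entails that some polishing happened, so 'polished' holds.
(e) Not entailed — the narrative doesn't order the photographing relative to the drawing.
(f) Entailed — the narrative places the photographing before the snapping.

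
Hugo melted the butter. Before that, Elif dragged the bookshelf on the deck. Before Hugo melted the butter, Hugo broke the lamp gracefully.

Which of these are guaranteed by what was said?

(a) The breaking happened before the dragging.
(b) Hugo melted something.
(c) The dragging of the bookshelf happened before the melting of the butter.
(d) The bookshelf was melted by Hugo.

(a) Not entailed — the narrative doesn't order the breaking relative to the dragging.
(b) Entailed — every conjunct here is already in the original melting event.
(c) Entailed — the narrative places the dragging before the melting.
(d) Not entailed — Hugo melted the butter, not the bookshelf; the bookshelf belongs to the dragging event.

(b), (c)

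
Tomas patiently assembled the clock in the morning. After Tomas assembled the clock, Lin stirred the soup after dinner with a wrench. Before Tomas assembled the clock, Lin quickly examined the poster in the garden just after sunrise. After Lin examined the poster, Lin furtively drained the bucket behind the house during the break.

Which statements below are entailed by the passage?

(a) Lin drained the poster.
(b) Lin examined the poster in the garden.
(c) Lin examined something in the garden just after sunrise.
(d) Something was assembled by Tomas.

(a) Not entailed — Lin drained the bucket, not the poster; the poster belongs to the examining event.
(b) Entailed — the original entails any weakening of itself; this just drops 'quickly', 'just after sunrise'.
(c) Entailed — every conjunct here is already in the original examining event.
(d) Entailed — the original entails any weakening of itself; this just drops 'in the morning', 'patiently' and generalizes the patient.

(b), (c), (d)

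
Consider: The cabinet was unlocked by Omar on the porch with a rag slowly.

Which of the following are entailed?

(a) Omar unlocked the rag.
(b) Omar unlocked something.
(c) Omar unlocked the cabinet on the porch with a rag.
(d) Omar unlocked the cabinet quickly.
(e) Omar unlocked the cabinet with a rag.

(b), (c), (e)

(a) Not entailed — the rag is the instrument, not what was unlocked.
(b) Entailed — the original entails any weakening of itself; this just drops 'with a rag', 'slowly', 'on the porch' and generalizes the patient.
(c) Entailed — every conjunct here is already in the original unlocking event.
(d) Not entailed — 'quickly' adds a manner not in (and inconsistent with) the original.
(e) Entailed — this follows by dropping conjuncts from the unlocking event's description.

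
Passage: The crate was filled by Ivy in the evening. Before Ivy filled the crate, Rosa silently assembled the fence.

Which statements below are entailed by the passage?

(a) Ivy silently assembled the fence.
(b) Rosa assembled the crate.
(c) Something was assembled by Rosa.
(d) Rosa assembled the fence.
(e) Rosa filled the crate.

(a) Not entailed — the passage has Rosa assembling the fence, not Ivy.
(b) Not entailed — Rosa assembled the fence, not the crate; the crate belongs to the filling event.
(c) Entailed — the original entails any weakening of itself; this just drops 'silently' and generalizes the patient.
(d) Entailed — the original entails any weakening of itself; this just drops 'silently'.
(e) Not entailed — the passage has Ivy filling the crate, not Rosa.

(c), (d)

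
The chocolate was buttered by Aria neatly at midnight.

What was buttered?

the chocolate

'the chocolate' marks the patient of the buttering event.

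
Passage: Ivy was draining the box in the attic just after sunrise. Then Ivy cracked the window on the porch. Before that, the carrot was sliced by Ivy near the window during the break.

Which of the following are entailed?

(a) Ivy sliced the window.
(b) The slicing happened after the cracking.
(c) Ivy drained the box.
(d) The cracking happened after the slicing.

(a) Not entailed — Ivy sliced the carrot, not the window; the window belongs to the cracking event.
(b) Not entailed — the narrative places the slicing before the cracking, not after.
(c) Not entailed — 'was draining' is progressive on an accomplishment; it does not entail the completed 'drained'.
(d) Entailed — the narrative places the slicing before the cracking.

(d)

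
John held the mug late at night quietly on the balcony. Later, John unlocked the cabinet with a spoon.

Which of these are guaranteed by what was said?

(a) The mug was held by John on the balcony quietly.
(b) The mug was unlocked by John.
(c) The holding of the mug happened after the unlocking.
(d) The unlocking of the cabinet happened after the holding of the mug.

(a) Entailed — dropping 'late at night' leaves a sub-description the original still satisfies.
(b) Not entailed — John unlocked the cabinet, not the mug; the mug belongs to the holding event.
(c) Not entailed — the narrative places the holding before the unlocking, not after.
(d) Entailed — the narrative places the holding before the unlocking.

(a), (d)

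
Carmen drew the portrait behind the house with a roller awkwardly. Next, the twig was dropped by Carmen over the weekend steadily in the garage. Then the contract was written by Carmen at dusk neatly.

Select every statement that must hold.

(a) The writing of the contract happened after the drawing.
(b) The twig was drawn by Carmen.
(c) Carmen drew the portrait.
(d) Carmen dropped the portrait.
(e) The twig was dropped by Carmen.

(a), (c), (e)

(a) Entailed — the narrative places the drawing before the writing.
(b) Not entailed — Carmen drew the portrait, not the twig; the twig belongs to the dropping event.
(c) Entailed — every conjunct here is already in the original drawing event.
(d) Not entailed — Carmen dropped the twig, not the portrait; the portrait belongs to the drawing event.
(e) Entailed — this follows by dropping conjuncts from the dropping event's description.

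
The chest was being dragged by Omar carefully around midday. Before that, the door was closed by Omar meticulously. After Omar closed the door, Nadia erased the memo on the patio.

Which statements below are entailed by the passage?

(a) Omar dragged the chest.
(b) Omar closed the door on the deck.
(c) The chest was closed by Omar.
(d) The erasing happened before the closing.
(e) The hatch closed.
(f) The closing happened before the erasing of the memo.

(a) Entailed — 'drag' is an activity; 'was dragging' entails that some dragging happened, so 'dragged' holds.
(b) Not entailed — 'on the deck' adds information not in the original event.
(c) Not entailed — Omar closed the door, not the chest; the chest belongs to the dragging event.
(d) Not entailed — the narrative places the closing before the erasing, not after.
(e) Not entailed — the door is what closed, not the hatch.
(f) Entailed — the narrative places the closing before the erasing.

(a), (f)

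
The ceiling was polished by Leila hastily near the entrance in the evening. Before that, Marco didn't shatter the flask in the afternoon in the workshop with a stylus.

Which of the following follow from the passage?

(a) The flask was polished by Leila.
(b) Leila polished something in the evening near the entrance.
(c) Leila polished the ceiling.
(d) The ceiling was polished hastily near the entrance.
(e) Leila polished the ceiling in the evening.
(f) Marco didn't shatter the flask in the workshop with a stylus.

(a) Not entailed — Leila polished the ceiling, not the flask; the flask belongs to the shattering event.
(b) Entailed — dropping 'hastily' and generalizing the patient leaves a sub-description the original still satisfies.
(c) Entailed — this follows by dropping conjuncts from the polishing event's description.
(d) Entailed — the original entails any weakening of itself; this just drops 'in the evening' and generalizes the agent.
(e) Entailed — the original entails any weakening of itself; this just drops 'hastily', 'near the entrance'.
(f) Not entailed — dropping 'in the afternoon' under negation is not valid — the original leaves open that Marco shattered the flask some other way.

(b), (c), (d), (e)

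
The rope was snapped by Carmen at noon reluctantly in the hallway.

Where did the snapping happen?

in the hallway

'in the hallway' marks the location of the snapping event.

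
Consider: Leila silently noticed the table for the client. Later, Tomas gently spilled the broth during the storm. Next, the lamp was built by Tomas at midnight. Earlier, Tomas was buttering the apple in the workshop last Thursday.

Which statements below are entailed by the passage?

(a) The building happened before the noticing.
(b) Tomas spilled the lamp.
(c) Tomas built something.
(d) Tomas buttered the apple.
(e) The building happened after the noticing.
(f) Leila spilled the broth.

(a) Not entailed — the narrative places the noticing before the building, not after.
(b) Not entailed — Tomas spilled the broth, not the lamp; the lamp belongs to the building event.
(c) Entailed — the original entails any weakening of itself; this just drops 'at midnight' and generalizes the patient.
(d) Not entailed — 'was buttering' is progressive on an accomplishment; it does not entail the completed 'buttered'.
(e) Entailed — the narrative places the noticing before the building.
(f) Not entailed — the passage has Tomas spilling the broth, not Leila.

(c), (e)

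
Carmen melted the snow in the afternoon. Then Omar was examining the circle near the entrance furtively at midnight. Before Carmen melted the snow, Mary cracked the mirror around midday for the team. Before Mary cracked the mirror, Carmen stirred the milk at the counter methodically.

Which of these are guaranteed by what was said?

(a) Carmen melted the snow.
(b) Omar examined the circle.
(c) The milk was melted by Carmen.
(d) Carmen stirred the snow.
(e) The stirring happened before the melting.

(a) Entailed — the original entails any weakening of itself; this just drops 'in the afternoon'.
(b) Entailed — 'examine' is an activity; 'was examining' entails that some examining happened, so 'examined' holds.
(c) Not entailed — Carmen melted the snow, not the milk; the milk belongs to the stirring event.
(d) Not entailed — Carmen stirred the milk, not the snow; the snow belongs to the melting event.
(e) Entailed — the narrative places the stirring before the melting.

(a), (b), (e)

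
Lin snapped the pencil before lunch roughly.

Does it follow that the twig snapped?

Nothing is said about any twig; only the pencil is affected.

no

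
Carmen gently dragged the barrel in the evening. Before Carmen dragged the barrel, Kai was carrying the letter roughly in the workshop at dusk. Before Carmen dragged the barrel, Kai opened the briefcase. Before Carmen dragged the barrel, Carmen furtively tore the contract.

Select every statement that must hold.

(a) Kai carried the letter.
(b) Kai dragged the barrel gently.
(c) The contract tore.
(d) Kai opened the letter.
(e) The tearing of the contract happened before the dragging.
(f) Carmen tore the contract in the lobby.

(a), (c), (e)

(a) Entailed — 'carry' is an activity; 'was carrying' entails that some carrying happened, so 'carried' holds.
(b) Not entailed — the passage has Carmen dragging the barrel, not Kai.
(c) Entailed — 'Carmen tore the contract' is causative; it entails the inchoative 'the contract tore'.
(d) Not entailed — Kai opened the briefcase, not the letter; the letter belongs to the carrying event.
(e) Entailed — the narrative places the tearing before the dragging.
(f) Not entailed — 'in the lobby' adds information not in the original event.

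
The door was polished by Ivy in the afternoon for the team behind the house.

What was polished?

'the door' marks the patient of the polishing event.

the door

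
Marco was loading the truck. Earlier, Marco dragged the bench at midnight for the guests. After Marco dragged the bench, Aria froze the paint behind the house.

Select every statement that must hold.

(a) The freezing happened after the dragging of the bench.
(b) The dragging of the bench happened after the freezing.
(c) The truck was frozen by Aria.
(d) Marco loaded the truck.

(a) Entailed — the narrative places the dragging before the freezing.
(b) Not entailed — the narrative places the dragging before the freezing, not after.
(c) Not entailed — Aria froze the paint, not the truck; the truck belongs to the loading event.
(d) Not entailed — 'was loading' is progressive on an accomplishment; it does not entail the completed 'loaded'.

(a)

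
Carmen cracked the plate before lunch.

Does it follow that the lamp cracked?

no

Nothing is said about any lamp; only the plate is affected.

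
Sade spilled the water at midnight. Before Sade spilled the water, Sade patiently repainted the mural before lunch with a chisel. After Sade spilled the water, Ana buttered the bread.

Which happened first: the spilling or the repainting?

the repainting

The connectives place the repainting before the spilling.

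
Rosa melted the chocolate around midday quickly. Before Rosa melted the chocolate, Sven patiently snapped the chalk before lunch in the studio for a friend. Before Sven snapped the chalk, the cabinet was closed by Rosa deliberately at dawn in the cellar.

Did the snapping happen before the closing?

no

The narrative orders the closing before the snapping.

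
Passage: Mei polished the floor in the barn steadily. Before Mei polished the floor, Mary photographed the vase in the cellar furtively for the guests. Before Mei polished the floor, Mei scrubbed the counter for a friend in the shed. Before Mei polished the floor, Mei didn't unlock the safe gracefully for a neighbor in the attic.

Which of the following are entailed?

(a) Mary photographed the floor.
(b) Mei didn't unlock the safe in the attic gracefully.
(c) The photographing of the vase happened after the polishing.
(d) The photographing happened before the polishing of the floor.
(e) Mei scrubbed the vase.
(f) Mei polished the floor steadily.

(a) Not entailed — Mary photographed the vase, not the floor; the floor belongs to the polishing event.
(b) Not entailed — dropping 'for a neighbor' under negation is not valid — the original leaves open that Mei unlocked the safe some other way.
(c) Not entailed — the narrative places the photographing before the polishing, not after.
(d) Entailed — the narrative places the photographing before the polishing.
(e) Not entailed — Mei scrubbed the counter, not the vase; the vase belongs to the photographing event.
(f) Entailed — this follows by dropping conjuncts from the polishing event's description.

(d), (f)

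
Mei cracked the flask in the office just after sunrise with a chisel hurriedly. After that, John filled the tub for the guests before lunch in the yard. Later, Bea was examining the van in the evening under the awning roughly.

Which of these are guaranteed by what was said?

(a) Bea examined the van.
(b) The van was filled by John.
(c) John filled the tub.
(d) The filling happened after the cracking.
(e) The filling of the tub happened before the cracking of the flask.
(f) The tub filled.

(a) Entailed — 'examine' is an activity; 'was examining' entails that some examining happened, so 'examined' holds.
(b) Not entailed — John filled the tub, not the van; the van belongs to the examining event.
(c) Entailed — every conjunct here is already in the original filling event.
(d) Entailed — the narrative places the cracking before the filling.
(e) Not entailed — the narrative places the cracking before the filling, not after.
(f) Entailed — 'John filled the tub' is causative; it entails the inchoative 'the tub filled'.

(a), (c), (d), (f)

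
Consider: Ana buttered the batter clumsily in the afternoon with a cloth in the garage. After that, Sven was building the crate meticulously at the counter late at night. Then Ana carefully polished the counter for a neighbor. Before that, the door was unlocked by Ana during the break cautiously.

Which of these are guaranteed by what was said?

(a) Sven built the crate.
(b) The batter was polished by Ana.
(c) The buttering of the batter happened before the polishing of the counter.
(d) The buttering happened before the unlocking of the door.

(c)

(a) Not entailed — 'was building' is progressive on an accomplishment; it does not entail the completed 'built'.
(b) Not entailed — Ana polished the counter, not the batter; the batter belongs to the buttering event.
(c) Entailed — the narrative places the buttering before the polishing.
(d) Not entailed — the narrative doesn't order the buttering relative to the unlocking.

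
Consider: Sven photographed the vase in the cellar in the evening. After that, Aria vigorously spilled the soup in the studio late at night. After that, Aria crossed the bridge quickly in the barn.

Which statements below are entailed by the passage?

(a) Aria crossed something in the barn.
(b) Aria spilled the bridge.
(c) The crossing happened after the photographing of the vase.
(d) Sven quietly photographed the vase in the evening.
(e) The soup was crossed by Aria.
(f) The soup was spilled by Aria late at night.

(a), (c), (f)

(a) Entailed — this follows by dropping conjuncts from the crossing event's description.
(b) Not entailed — Aria spilled the soup, not the bridge; the bridge belongs to the crossing event.
(c) Entailed — the narrative places the photographing before the crossing.
(d) Not entailed — 'quietly' adds information not in the original event.
(e) Not entailed — Aria crossed the bridge, not the soup; the soup belongs to the spilling event.
(f) Entailed — this follows by dropping conjuncts from the spilling event's description.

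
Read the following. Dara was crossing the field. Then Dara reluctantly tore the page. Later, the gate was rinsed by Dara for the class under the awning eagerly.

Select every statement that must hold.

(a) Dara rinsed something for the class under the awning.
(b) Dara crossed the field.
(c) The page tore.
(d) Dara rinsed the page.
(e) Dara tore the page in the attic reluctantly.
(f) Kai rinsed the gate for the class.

(a) Entailed — dropping 'eagerly' and generalizing the patient leaves a sub-description the original still satisfies.
(b) Not entailed — 'was crossing' is progressive on an accomplishment; it does not entail the completed 'crossed'.
(c) Entailed — 'Dara tore the page' is causative; it entails the inchoative 'the page tore'.
(d) Not entailed — Dara rinsed the gate, not the page; the page belongs to the tearing event.
(e) Not entailed — 'in the attic' adds information not in the original event.
(f) Not entailed — the passage has Dara rinsing the gate, not Kai.

(a), (c)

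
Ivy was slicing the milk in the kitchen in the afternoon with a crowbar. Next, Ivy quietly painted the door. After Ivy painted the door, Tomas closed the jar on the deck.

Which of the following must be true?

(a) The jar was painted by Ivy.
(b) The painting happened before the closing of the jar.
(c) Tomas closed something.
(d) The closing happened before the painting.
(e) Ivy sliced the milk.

(a) Not entailed — Ivy painted the door, not the jar; the jar belongs to the closing event.
(b) Entailed — the narrative places the painting before the closing.
(c) Entailed — this follows by dropping conjuncts from the closing event's description.
(d) Not entailed — the narrative places the painting before the closing, not after.
(e) Not entailed — 'was slicing' is progressive on an accomplishment; it does not entail the completed 'sliced'.

(b), (c)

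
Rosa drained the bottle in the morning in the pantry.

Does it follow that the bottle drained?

'Rosa drained the bottle' is the causative; it entails the inchoative 'the bottle drained'.

yes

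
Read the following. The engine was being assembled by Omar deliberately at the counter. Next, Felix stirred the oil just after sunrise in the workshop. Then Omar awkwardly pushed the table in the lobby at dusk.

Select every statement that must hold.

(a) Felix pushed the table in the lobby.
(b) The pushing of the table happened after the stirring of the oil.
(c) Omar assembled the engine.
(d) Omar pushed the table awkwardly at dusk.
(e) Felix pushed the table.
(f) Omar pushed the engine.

(b), (d)

(a) Not entailed — the passage has Omar pushing the table, not Felix.
(b) Entailed — the narrative places the stirring before the pushing.
(c) Not entailed — 'was assembling' is progressive on an accomplishment; it does not entail the completed 'assembled'.
(d) Entailed — this follows by dropping conjuncts from the pushing event's description.
(e) Not entailed — the passage has Omar pushing the table, not Felix.
(f) Not entailed — Omar pushed the table, not the engine; the engine belongs to the assembling event.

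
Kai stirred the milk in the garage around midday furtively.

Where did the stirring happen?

'in the garage' marks the location of the stirring event.

in the garage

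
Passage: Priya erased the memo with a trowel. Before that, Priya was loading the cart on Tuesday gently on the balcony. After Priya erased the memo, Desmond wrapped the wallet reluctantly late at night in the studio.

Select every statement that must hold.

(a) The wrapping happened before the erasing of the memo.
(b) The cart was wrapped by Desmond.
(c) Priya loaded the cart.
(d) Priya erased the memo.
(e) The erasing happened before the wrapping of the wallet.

(a) Not entailed — the narrative places the erasing before the wrapping, not after.
(b) Not entailed — Desmond wrapped the wallet, not the cart; the cart belongs to the loading event.
(c) Not entailed — 'was loading' is progressive on an accomplishment; it does not entail the completed 'loaded'.
(d) Entailed — this follows by dropping conjuncts from the erasing event's description.
(e) Entailed — the narrative places the erasing before the wrapping.

(d), (e)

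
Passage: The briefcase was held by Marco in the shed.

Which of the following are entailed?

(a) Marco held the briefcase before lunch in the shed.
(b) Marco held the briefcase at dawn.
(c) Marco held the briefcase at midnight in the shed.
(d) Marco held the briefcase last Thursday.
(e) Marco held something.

(a) Not entailed — 'before lunch' adds information not in the original event.
(b) Not entailed — 'at dawn' adds information not in the original event.
(c) Not entailed — 'at midnight' adds information not in the original event.
(d) Not entailed — 'last Thursday' adds information not in the original event.
(e) Entailed — the original entails any weakening of itself; this just drops 'in the shed' and generalizes the patient.

(e)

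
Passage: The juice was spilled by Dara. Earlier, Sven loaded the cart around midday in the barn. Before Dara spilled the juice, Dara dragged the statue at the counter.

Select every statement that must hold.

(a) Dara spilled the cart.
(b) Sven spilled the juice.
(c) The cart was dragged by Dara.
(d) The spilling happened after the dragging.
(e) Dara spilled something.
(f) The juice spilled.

(a) Not entailed — Dara spilled the juice, not the cart; the cart belongs to the loading event.
(b) Not entailed — the passage has Dara spilling the juice, not Sven.
(c) Not entailed — Dara dragged the statue, not the cart; the cart belongs to the loading event.
(d) Entailed — the narrative places the dragging before the spilling.
(e) Entailed — the original entails any weakening of itself; this just generalizes the patient.
(f) Entailed — 'Dara spilled the juice' is causative; it entails the inchoative 'the juice spilled'.

(d), (e), (f)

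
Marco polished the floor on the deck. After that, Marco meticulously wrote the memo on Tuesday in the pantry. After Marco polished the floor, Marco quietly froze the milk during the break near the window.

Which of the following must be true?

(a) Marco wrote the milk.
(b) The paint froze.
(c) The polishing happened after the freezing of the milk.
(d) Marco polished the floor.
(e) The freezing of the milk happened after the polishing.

(a) Not entailed — Marco wrote the memo, not the milk; the milk belongs to the freezing event.
(b) Not entailed — the milk is what froze, not the paint.
(c) Not entailed — the narrative places the polishing before the freezing, not after.
(d) Entailed — dropping 'on the deck' leaves a sub-description the original still satisfies.
(e) Entailed — the narrative places the polishing before the freezing.

(d), (e)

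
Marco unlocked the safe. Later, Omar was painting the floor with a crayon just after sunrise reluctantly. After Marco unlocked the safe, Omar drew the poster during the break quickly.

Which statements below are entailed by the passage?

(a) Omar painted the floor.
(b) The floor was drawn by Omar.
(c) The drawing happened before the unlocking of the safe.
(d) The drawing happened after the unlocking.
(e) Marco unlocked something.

(d), (e)

(a) Not entailed — 'was painting' is progressive on an accomplishment; it does not entail the completed 'painted'.
(b) Not entailed — Omar drew the poster, not the floor; the floor belongs to the painting event.
(c) Not entailed — the narrative places the unlocking before the drawing, not after.
(d) Entailed — the narrative places the unlocking before the drawing.
(e) Entailed — generalizing the patient leaves a sub-description the original still satisfies.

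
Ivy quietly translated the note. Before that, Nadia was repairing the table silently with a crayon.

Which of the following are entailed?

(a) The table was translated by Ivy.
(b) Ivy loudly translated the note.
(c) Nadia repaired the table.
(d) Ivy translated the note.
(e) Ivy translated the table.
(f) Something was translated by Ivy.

(d), (f)

(a) Not entailed — Ivy translated the note, not the table; the table belongs to the repairing event.
(b) Not entailed — 'loudly' adds a manner not in (and inconsistent with) the original.
(c) Not entailed — 'was repairing' is progressive on an accomplishment; it does not entail the completed 'repaired'.
(d) Entailed — dropping 'quietly' leaves a sub-description the original still satisfies.
(e) Not entailed — Ivy translated the note, not the table; the table belongs to the repairing event.
(f) Entailed — this follows by dropping conjuncts from the translating event's description.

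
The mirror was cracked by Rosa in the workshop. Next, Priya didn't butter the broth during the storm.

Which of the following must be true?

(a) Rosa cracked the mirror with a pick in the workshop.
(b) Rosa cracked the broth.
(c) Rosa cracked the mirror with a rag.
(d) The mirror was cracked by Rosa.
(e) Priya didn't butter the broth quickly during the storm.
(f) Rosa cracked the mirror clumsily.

(d), (e)

(a) Not entailed — 'with a pick' adds information not in the original event.
(b) Not entailed — Rosa cracked the mirror, not the broth; the broth belongs to the buttering event.
(c) Not entailed — 'with a rag' adds information not in the original event.
(d) Entailed — the original entails any weakening of itself; this just drops 'in the workshop'.
(e) Entailed — under negation, adding a further restriction is entailed: if no such buttering event occurred, none occurred quickly either.
(f) Not entailed — 'clumsily' adds information not in the original event.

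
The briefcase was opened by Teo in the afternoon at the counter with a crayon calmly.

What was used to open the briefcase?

a crayon

'with a crayon' marks the instrument of the opening event.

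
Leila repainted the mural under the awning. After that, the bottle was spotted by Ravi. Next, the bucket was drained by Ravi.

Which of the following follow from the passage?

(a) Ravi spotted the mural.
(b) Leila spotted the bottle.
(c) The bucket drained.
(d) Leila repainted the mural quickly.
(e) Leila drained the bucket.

(a) Not entailed — Ravi spotted the bottle, not the mural; the mural belongs to the repainting event.
(b) Not entailed — the passage has Ravi spotting the bottle, not Leila.
(c) Entailed — 'Ravi drained the bucket' is causative; it entails the inchoative 'the bucket drained'.
(d) Not entailed — 'quickly' adds information not in the original event.
(e) Not entailed — the passage has Ravi draining the bucket, not Leila.

(c)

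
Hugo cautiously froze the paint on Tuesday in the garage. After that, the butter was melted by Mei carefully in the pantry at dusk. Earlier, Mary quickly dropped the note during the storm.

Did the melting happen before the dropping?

The narrative orders the dropping before the melting.

no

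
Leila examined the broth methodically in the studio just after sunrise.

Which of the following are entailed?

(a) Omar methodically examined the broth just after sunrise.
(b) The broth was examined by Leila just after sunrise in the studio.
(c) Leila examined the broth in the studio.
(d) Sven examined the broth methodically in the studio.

(b), (c)

(a) Not entailed — the passage has Leila examining the broth, not Omar.
(b) Entailed — this follows by dropping conjuncts from the examining event's description.
(c) Entailed — dropping 'just after sunrise', 'methodically' leaves a sub-description the original still satisfies.
(d) Not entailed — the passage has Leila examining the broth, not Sven.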